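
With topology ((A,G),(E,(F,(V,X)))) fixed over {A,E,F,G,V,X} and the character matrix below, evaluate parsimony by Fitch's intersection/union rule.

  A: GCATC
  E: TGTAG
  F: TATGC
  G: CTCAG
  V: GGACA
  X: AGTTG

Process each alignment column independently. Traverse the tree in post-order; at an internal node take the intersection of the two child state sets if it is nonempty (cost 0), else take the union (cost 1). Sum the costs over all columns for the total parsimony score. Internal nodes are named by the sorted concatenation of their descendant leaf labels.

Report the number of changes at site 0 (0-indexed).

[col 0] AG: children A:{G}, G:{C} ∪→ {C,G}; cost 1
[col 0] VX: children V:{G}, X:{A} ∪→ {A,G}; cost 1
[col 0] FVX: children F:{T}, VX:{A,G} ∪→ {A,G,T}; cost 1
[col 0] EFVX: children E:{T}, FVX:{A,G,T} ∩→ {T}; cost 0
[col 0] AEFGVX: children AG:{C,G}, EFVX:{T} ∪→ {C,G,T}; cost 1
[col 1] AG: children A:{C}, G:{T} ∪→ {C,T}; cost 1
[col 1] VX: children V:{G}, X:{G} ∩→ {G}; cost 0
[col 1] FVX: children F:{A}, VX:{G} ∪→ {A,G}; cost 1
[col 1] EFVX: children E:{G}, FVX:{A,G} ∩→ {G}; cost 0
[col 1] AEFGVX: children AG:{C,T}, EFVX:{G} ∪→ {C,G,T}; cost 1
[col 2] AG: children A:{A}, G:{C} ∪→ {A,C}; cost 1
[col 2] VX: children V:{A}, X:{T} ∪→ {A,T}; cost 1
[col 2] FVX: children F:{T}, VX:{A,T} ∩→ {T}; cost 0
[col 2] EFVX: children E:{T}, FVX:{T} ∩→ {T}; cost 0
[col 2] AEFGVX: children AG:{A,C}, EFVX:{T} ∪→ {A,C,T}; cost 1
[col 3] AG: children A:{T}, G:{A} ∪→ {A,T}; cost 1
[col 3] VX: children V:{C}, X:{T} ∪→ {C,T}; cost 1
[col 3] FVX: children F:{G}, VX:{C,T} ∪→ {C,G,T}; cost 1
[col 3] EFVX: children E:{A}, FVX:{C,G,T} ∪→ {A,C,G,T}; cost 1
[col 3] AEFGVX: children AG:{A,T}, EFVX:{A,C,G,T} ∩→ {A,T}; cost 0
[col 4] AG: children A:{C}, G:{G} ∪→ {C,G}; cost 1
[col 4] VX: children V:{A}, X:{G} ∪→ {A,G}; cost 1
[col 4] FVX: children F:{C}, VX:{A,G} ∪→ {A,C,G}; cost 1
[col 4] EFVX: children E:{G}, FVX:{A,C,G} ∩→ {G}; cost 0
[col 4] AEFGVX: children AG:{C,G}, EFVX:{G} ∩→ {G}; cost 0
per-site changes: [4, 3, 3, 4, 3]; total = 17

4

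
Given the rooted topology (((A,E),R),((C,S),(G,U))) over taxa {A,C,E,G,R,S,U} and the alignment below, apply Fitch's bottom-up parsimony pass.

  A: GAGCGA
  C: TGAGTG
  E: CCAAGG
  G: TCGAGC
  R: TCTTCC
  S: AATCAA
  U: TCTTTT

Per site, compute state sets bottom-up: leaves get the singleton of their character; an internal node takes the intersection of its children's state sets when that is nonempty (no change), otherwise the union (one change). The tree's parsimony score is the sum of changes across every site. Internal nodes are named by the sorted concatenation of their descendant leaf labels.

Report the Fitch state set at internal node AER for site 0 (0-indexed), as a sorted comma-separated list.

C,G,T

site 0, node AE: A={G} ∪ E={C} → {C,G} (+1)
site 0, node AER: AE={C,G} ∪ R={T} → {C,G,T} (+1)
site 0, node CS: C={T} ∪ S={A} → {A,T} (+1)
site 0, node GU: G={T} ∩ U={T} → {T} (+0)
site 0, node CGSU: CS={A,T} ∩ GU={T} → {T} (+0)
site 0, node ACEGRSU: AER={C,G,T} ∩ CGSU={T} → {T} (+0)
site 1, node AE: A={A} ∪ E={C} → {A,C} (+1)
site 1, node AER: AE={A,C} ∩ R={C} → {C} (+0)
site 1, node CS: C={G} ∪ S={A} → {A,G} (+1)
site 1, node GU: G={C} ∩ U={C} → {C} (+0)
site 1, node CGSU: CS={A,G} ∪ GU={C} → {A,C,G} (+1)
site 1, node ACEGRSU: AER={C} ∩ CGSU={A,C,G} → {C} (+0)
site 2, node AE: A={G} ∪ E={A} → {A,G} (+1)
site 2, node AER: AE={A,G} ∪ R={T} → {A,G,T} (+1)
site 2, node CS: C={A} ∪ S={T} → {A,T} (+1)
site 2, node GU: G={G} ∪ U={T} → {G,T} (+1)
site 2, node CGSU: CS={A,T} ∩ GU={G,T} → {T} (+0)
site 2, node ACEGRSU: AER={A,G,T} ∩ CGSU={T} → {T} (+0)
site 3, node AE: A={C} ∪ E={A} → {A,C} (+1)
site 3, node AER: AE={A,C} ∪ R={T} → {A,C,T} (+1)
site 3, node CS: C={G} ∪ S={C} → {C,G} (+1)
site 3, node GU: G={A} ∪ U={T} → {A,T} (+1)
site 3, node CGSU: CS={C,G} ∪ GU={A,T} → {A,C,G,T} (+1)
site 3, node ACEGRSU: AER={A,C,T} ∩ CGSU={A,C,G,T} → {A,C,T} (+0)
site 4, node AE: A={G} ∩ E={G} → {G} (+0)
site 4, node AER: AE={G} ∪ R={C} → {C,G} (+1)
site 4, node CS: C={T} ∪ S={A} → {A,T} (+1)
site 4, node GU: G={G} ∪ U={T} → {G,T} (+1)
site 4, node CGSU: CS={A,T} ∩ GU={G,T} → {T} (+0)
site 4, node ACEGRSU: AER={C,G} ∪ CGSU={T} → {C,G,T} (+1)
site 5, node AE: A={A} ∪ E={G} → {A,G} (+1)
site 5, node AER: AE={A,G} ∪ R={C} → {A,C,G} (+1)
site 5, node CS: C={G} ∪ S={A} → {A,G} (+1)
site 5, node GU: G={C} ∪ U={T} → {C,T} (+1)
site 5, node CGSU: CS={A,G} ∪ GU={C,T} → {A,C,G,T} (+1)
site 5, node ACEGRSU: AER={A,C,G} ∩ CGSU={A,C,G,T} → {A,C,G} (+0)
per-site changes: [3, 3, 4, 5, 4, 5]; total = 24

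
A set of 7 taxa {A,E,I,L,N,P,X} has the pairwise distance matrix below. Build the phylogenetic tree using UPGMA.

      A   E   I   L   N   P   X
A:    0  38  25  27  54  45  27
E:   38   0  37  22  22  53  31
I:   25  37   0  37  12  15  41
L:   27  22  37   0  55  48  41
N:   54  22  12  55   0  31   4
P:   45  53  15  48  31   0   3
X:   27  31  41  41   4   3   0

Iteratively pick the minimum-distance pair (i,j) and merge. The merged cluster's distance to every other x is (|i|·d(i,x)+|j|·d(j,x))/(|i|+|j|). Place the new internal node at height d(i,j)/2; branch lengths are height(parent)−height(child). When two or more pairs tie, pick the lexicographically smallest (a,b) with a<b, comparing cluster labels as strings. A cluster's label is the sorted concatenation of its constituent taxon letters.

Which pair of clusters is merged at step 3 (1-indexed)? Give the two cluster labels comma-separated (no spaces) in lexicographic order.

E,L

iteration 1: select P,X (d=3); attach at lengths (3/2, 3/2); label the merged cluster PX
  updated: d(A,PX)=36, d(E,PX)=42, d(I,PX)=28, d(L,PX)=89/2, d(N,PX)=35/2
iteration 2: select I,N (d=12); attach at lengths (6, 6); label the merged cluster IN
  updated: d(A,IN)=79/2, d(E,IN)=59/2, d(IN,L)=46, d(IN,PX)=91/4
iteration 3: select E,L (d=22); attach at lengths (11, 11); label the merged cluster EL
  updated: d(A,EL)=65/2, d(EL,IN)=151/4, d(EL,PX)=173/4
iteration 4: select IN,PX (d=91/4); attach at lengths (43/8, 79/8); label the merged cluster INPX
  updated: d(A,INPX)=151/4, d(EL,INPX)=81/2
iteration 5: select A,EL (d=65/2); attach at lengths (65/4, 21/4); label the merged cluster AEL
  updated: d(AEL,INPX)=475/12
iteration 6: select AEL,INPX (d=475/12); attach at lengths (85/24, 101/12); label the merged cluster AEILNPX
final tree: ((A:65/4,(E:11,L:11):21/4):85/24,((I:6,N:6):43/8,(P:3/2,X:3/2):79/8):101/12)
total length: 2057/24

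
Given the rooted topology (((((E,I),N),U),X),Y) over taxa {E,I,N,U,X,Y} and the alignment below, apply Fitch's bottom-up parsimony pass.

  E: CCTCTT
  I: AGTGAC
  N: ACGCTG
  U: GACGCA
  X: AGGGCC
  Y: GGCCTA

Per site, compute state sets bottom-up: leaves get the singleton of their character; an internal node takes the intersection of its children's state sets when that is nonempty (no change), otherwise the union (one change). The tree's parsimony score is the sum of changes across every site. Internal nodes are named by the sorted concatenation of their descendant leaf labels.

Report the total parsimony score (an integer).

19

site 0, node EI: E={C} ∪ I={A} → {A,C} (+1)
site 0, node EIN: EI={A,C} ∩ N={A} → {A} (+0)
site 0, node EINU: EIN={A} ∪ U={G} → {A,G} (+1)
site 0, node EINUX: EINU={A,G} ∩ X={A} → {A} (+0)
site 0, node EINUXY: EINUX={A} ∪ Y={G} → {A,G} (+1)
site 1, node EI: E={C} ∪ I={G} → {C,G} (+1)
site 1, node EIN: EI={C,G} ∩ N={C} → {C} (+0)
site 1, node EINU: EIN={C} ∪ U={A} → {A,C} (+1)
site 1, node EINUX: EINU={A,C} ∪ X={G} → {A,C,G} (+1)
site 1, node EINUXY: EINUX={A,C,G} ∩ Y={G} → {G} (+0)
site 2, node EI: E={T} ∩ I={T} → {T} (+0)
site 2, node EIN: EI={T} ∪ N={G} → {G,T} (+1)
site 2, node EINU: EIN={G,T} ∪ U={C} → {C,G,T} (+1)
site 2, node EINUX: EINU={C,G,T} ∩ X={G} → {G} (+0)
site 2, node EINUXY: EINUX={G} ∪ Y={C} → {C,G} (+1)
site 3, node EI: E={C} ∪ I={G} → {C,G} (+1)
site 3, node EIN: EI={C,G} ∩ N={C} → {C} (+0)
site 3, node EINU: EIN={C} ∪ U={G} → {C,G} (+1)
site 3, node EINUX: EINU={C,G} ∩ X={G} → {G} (+0)
site 3, node EINUXY: EINUX={G} ∪ Y={C} → {C,G} (+1)
site 4, node EI: E={T} ∪ I={A} → {A,T} (+1)
site 4, node EIN: EI={A,T} ∩ N={T} → {T} (+0)
site 4, node EINU: EIN={T} ∪ U={C} → {C,T} (+1)
site 4, node EINUX: EINU={C,T} ∩ X={C} → {C} (+0)
site 4, node EINUXY: EINUX={C} ∪ Y={T} → {C,T} (+1)
site 5, node EI: E={T} ∪ I={C} → {C,T} (+1)
site 5, node EIN: EI={C,T} ∪ N={G} → {C,G,T} (+1)
site 5, node EINU: EIN={C,G,T} ∪ U={A} → {A,C,G,T} (+1)
site 5, node EINUX: EINU={A,C,G,T} ∩ X={C} → {C} (+0)
site 5, node EINUXY: EINUX={C} ∪ Y={A} → {A,C} (+1)
per-site changes: [3, 3, 3, 3, 3, 4]; total = 19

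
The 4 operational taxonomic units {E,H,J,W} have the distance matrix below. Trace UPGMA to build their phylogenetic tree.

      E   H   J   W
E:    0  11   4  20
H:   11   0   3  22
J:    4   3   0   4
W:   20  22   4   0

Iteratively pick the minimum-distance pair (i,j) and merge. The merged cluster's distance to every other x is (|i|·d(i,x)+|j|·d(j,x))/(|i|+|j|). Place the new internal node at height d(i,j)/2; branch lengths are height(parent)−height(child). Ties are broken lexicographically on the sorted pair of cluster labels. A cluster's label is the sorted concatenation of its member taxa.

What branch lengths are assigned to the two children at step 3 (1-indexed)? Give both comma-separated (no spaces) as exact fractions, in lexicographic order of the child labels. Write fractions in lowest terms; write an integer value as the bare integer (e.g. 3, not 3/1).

iteration 1: select H,J (d=3); attach at lengths (3/2, 3/2); label the merged cluster HJ
  updated: d(E,HJ)=15/2, d(HJ,W)=13
iteration 2: select E,HJ (d=15/2); attach at lengths (15/4, 9/4); label the merged cluster EHJ
  updated: d(EHJ,W)=46/3
iteration 3: select EHJ,W (d=46/3); attach at lengths (47/12, 23/3); label the merged cluster EHJW
final tree: ((E:15/4,(H:3/2,J:3/2):9/4):47/12,W:23/3)
total length: 247/12

47/12,23/3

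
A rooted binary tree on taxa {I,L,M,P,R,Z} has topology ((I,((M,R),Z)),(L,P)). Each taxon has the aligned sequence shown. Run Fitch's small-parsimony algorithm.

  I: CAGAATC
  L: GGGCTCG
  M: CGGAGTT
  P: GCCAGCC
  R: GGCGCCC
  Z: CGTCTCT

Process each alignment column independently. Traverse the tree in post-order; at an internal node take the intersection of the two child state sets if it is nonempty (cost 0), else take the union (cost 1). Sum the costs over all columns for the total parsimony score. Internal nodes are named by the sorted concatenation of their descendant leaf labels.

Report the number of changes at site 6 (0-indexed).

site 0, node MR: M={C} ∪ R={G} → {C,G} (+1)
site 0, node MRZ: MR={C,G} ∩ Z={C} → {C} (+0)
site 0, node IMRZ: I={C} ∩ MRZ={C} → {C} (+0)
site 0, node LP: L={G} ∩ P={G} → {G} (+0)
site 0, node ILMPRZ: IMRZ={C} ∪ LP={G} → {C,G} (+1)
site 1, node MR: M={G} ∩ R={G} → {G} (+0)
site 1, node MRZ: MR={G} ∩ Z={G} → {G} (+0)
site 1, node IMRZ: I={A} ∪ MRZ={G} → {A,G} (+1)
site 1, node LP: L={G} ∪ P={C} → {C,G} (+1)
site 1, node ILMPRZ: IMRZ={A,G} ∩ LP={C,G} → {G} (+0)
site 2, node MR: M={G} ∪ R={C} → {C,G} (+1)
site 2, node MRZ: MR={C,G} ∪ Z={T} → {C,G,T} (+1)
site 2, node IMRZ: I={G} ∩ MRZ={C,G,T} → {G} (+0)
site 2, node LP: L={G} ∪ P={C} → {C,G} (+1)
site 2, node ILMPRZ: IMRZ={G} ∩ LP={C,G} → {G} (+0)
site 3, node MR: M={A} ∪ R={G} → {A,G} (+1)
site 3, node MRZ: MR={A,G} ∪ Z={C} → {A,C,G} (+1)
site 3, node IMRZ: I={A} ∩ MRZ={A,C,G} → {A} (+0)
site 3, node LP: L={C} ∪ P={A} → {A,C} (+1)
site 3, node ILMPRZ: IMRZ={A} ∩ LP={A,C} → {A} (+0)
site 4, node MR: M={G} ∪ R={C} → {C,G} (+1)
site 4, node MRZ: MR={C,G} ∪ Z={T} → {C,G,T} (+1)
site 4, node IMRZ: I={A} ∪ MRZ={C,G,T} → {A,C,G,T} (+1)
site 4, node LP: L={T} ∪ P={G} → {G,T} (+1)
site 4, node ILMPRZ: IMRZ={A,C,G,T} ∩ LP={G,T} → {G,T} (+0)
site 5, node MR: M={T} ∪ R={C} → {C,T} (+1)
site 5, node MRZ: MR={C,T} ∩ Z={C} → {C} (+0)
site 5, node IMRZ: I={T} ∪ MRZ={C} → {C,T} (+1)
site 5, node LP: L={C} ∩ P={C} → {C} (+0)
site 5, node ILMPRZ: IMRZ={C,T} ∩ LP={C} → {C} (+0)
site 6, node MR: M={T} ∪ R={C} → {C,T} (+1)
site 6, node MRZ: MR={C,T} ∩ Z={T} → {T} (+0)
site 6, node IMRZ: I={C} ∪ MRZ={T} → {C,T} (+1)
site 6, node LP: L={G} ∪ P={C} → {C,G} (+1)
site 6, node ILMPRZ: IMRZ={C,T} ∩ LP={C,G} → {C} (+0)
per-site changes: [2, 2, 3, 3, 4, 2, 3]; total = 19

3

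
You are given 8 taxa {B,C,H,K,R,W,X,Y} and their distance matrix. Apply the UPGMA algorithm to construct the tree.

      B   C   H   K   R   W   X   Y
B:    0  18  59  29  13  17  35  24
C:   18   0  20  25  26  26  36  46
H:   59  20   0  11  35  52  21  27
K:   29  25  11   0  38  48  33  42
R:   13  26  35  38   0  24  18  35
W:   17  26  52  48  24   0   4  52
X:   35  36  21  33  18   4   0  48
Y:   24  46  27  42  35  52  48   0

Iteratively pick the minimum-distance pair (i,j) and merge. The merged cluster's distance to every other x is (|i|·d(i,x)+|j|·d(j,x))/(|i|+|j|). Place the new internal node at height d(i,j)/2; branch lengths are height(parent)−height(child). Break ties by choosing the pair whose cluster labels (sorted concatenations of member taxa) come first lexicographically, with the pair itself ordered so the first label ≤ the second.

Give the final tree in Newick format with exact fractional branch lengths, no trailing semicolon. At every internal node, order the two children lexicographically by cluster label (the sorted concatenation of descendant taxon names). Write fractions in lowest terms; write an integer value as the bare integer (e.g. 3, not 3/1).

((((B:13/2,R:13/2):9/2,C:11):2,(W:2,X:2):11):35/6,((H:11/2,K:11/2):47/4,Y:69/4):19/12)

iteration 1: select W,X (d=4); attach at lengths (2, 2); label the merged cluster WX
  updated: d(B,WX)=26, d(C,WX)=31, d(H,WX)=73/2, d(K,WX)=81/2, d(R,WX)=21, d(WX,Y)=50
iteration 2: select H,K (d=11); attach at lengths (11/2, 11/2); label the merged cluster HK
  updated: d(B,HK)=44, d(C,HK)=45/2, d(HK,R)=73/2, d(HK,WX)=77/2, d(HK,Y)=69/2
iteration 3: select B,R (d=13); attach at lengths (13/2, 13/2); label the merged cluster BR
  updated: d(BR,C)=22, d(BR,HK)=161/4, d(BR,WX)=47/2, d(BR,Y)=59/2
iteration 4: select BR,C (d=22); attach at lengths (9/2, 11); label the merged cluster BCR
  updated: d(BCR,HK)=103/3, d(BCR,WX)=26, d(BCR,Y)=35
iteration 5: select BCR,WX (d=26); attach at lengths (2, 11); label the merged cluster BCRWX
  updated: d(BCRWX,HK)=36, d(BCRWX,Y)=41
iteration 6: select HK,Y (d=69/2); attach at lengths (47/4, 69/4); label the merged cluster HKY
  updated: d(BCRWX,HKY)=113/3
iteration 7: select BCRWX,HKY (d=113/3); attach at lengths (35/6, 19/12); label the merged cluster BCHKRWXY
final tree: ((((B:13/2,R:13/2):9/2,C:11):2,(W:2,X:2):11):35/6,((H:11/2,K:11/2):47/4,Y:69/4):19/12)
total length: 1115/12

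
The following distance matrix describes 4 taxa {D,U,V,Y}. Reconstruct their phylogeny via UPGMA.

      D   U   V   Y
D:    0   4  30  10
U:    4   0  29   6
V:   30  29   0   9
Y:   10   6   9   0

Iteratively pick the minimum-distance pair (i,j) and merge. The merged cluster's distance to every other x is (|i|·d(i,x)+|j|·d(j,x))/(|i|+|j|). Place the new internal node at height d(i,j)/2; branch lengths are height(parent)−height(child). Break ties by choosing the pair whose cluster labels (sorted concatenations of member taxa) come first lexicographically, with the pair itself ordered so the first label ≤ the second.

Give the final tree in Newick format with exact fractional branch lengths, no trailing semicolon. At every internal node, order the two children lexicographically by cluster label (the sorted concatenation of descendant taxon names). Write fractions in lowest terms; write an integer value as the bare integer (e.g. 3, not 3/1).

1. join D+U (d=4) ⇒ DU; edges |D|=2, |U|=2
  updated: d(DU,V)=59/2, d(DU,Y)=8
2. join DU+Y (d=8) ⇒ DUY; edges |DU|=2, |Y|=4
  updated: d(DUY,V)=68/3
3. join DUY+V (d=68/3) ⇒ DUVY; edges |DUY|=22/3, |V|=34/3
final tree: (((D:2,U:2):2,Y:4):22/3,V:34/3)
total length: 86/3

(((D:2,U:2):2,Y:4):22/3,V:34/3)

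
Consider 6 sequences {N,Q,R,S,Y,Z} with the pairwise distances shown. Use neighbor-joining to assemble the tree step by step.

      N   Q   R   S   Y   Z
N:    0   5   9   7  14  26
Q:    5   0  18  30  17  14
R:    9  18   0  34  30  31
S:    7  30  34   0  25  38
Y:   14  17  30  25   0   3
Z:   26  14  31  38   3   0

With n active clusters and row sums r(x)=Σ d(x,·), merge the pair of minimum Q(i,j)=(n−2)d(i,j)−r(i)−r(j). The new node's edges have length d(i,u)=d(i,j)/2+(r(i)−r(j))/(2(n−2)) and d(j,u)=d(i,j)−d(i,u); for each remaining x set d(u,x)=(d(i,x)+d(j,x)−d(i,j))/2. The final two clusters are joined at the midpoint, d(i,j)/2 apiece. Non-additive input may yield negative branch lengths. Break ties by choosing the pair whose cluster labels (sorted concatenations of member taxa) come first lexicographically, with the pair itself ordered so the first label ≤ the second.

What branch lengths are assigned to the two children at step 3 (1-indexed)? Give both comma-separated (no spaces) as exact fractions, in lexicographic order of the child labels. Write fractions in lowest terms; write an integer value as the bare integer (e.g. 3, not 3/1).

95/16,193/16

1. join Y+Z (d=3, Q=-189) ⇒ YZ; edges |Y|=-11/8, |Z|=35/8
  updated: d(N,YZ)=37/2, d(Q,YZ)=14, d(R,YZ)=29, d(S,YZ)=30
2. join N+S (d=7, Q=-239/2) ⇒ NS; edges |N|=-27/4, |S|=55/4
  updated: d(NS,Q)=14, d(NS,R)=18, d(NS,YZ)=83/4
3. join NS+R (d=18, Q=-327/4) ⇒ NRS; edges |NS|=95/16, |R|=193/16
  updated: d(NRS,Q)=7, d(NRS,YZ)=127/8
4. join NRS+Q (d=7, Q=-295/8) ⇒ NQRS; edges |NRS|=71/16, |Q|=41/16
  updated: d(NQRS,YZ)=183/16
5. join NQRS+YZ (d=183/16) ⇒ NQRSYZ; edges |NQRS|=183/32, |YZ|=183/32
final tree: ((((N:-27/4,S:55/4):95/16,R:193/16):71/16,Q:41/16):183/32,(Y:-11/8,Z:35/8):183/32)
total length: 743/16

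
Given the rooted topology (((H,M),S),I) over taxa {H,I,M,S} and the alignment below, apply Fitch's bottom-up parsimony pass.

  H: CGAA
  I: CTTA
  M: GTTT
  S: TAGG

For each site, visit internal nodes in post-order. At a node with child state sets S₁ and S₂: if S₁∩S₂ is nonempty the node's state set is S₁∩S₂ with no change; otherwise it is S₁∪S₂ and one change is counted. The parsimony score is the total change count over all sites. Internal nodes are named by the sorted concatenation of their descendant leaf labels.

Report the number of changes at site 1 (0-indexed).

2

[col 0] HM: children H:{C}, M:{G} ∪→ {C,G}; cost 1
[col 0] HMS: children HM:{C,G}, S:{T} ∪→ {C,G,T}; cost 1
[col 0] HIMS: children HMS:{C,G,T}, I:{C} ∩→ {C}; cost 0
[col 1] HM: children H:{G}, M:{T} ∪→ {G,T}; cost 1
[col 1] HMS: children HM:{G,T}, S:{A} ∪→ {A,G,T}; cost 1
[col 1] HIMS: children HMS:{A,G,T}, I:{T} ∩→ {T}; cost 0
[col 2] HM: children H:{A}, M:{T} ∪→ {A,T}; cost 1
[col 2] HMS: children HM:{A,T}, S:{G} ∪→ {A,G,T}; cost 1
[col 2] HIMS: children HMS:{A,G,T}, I:{T} ∩→ {T}; cost 0
[col 3] HM: children H:{A}, M:{T} ∪→ {A,T}; cost 1
[col 3] HMS: children HM:{A,T}, S:{G} ∪→ {A,G,T}; cost 1
[col 3] HIMS: children HMS:{A,G,T}, I:{A} ∩→ {A}; cost 0
per-site changes: [2, 2, 2, 2]; total = 8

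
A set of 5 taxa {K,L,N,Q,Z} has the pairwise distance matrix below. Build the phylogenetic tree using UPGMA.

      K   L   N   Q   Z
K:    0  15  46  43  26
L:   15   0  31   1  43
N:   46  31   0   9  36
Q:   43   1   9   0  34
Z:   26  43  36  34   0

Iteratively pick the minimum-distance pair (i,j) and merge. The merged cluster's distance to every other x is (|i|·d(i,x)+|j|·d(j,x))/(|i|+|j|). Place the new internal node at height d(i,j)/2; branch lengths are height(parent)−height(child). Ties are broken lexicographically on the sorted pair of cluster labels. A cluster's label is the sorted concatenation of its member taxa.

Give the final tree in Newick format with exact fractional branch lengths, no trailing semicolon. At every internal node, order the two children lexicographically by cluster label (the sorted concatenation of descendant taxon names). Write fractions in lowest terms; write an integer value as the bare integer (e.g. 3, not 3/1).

((K:13,Z:13):61/12,((L:1/2,Q:1/2):19/2,N:10):97/12)

1. join L+Q (d=1) ⇒ LQ; edges |L|=1/2, |Q|=1/2
  updated: d(K,LQ)=29, d(LQ,N)=20, d(LQ,Z)=77/2
2. join LQ+N (d=20) ⇒ LNQ; edges |LQ|=19/2, |N|=10
  updated: d(K,LNQ)=104/3, d(LNQ,Z)=113/3
3. join K+Z (d=26) ⇒ KZ; edges |K|=13, |Z|=13
  updated: d(KZ,LNQ)=217/6
4. join KZ+LNQ (d=217/6) ⇒ KLNQZ; edges |KZ|=61/12, |LNQ|=97/12
final tree: ((K:13,Z:13):61/12,((L:1/2,Q:1/2):19/2,N:10):97/12)
total length: 179/3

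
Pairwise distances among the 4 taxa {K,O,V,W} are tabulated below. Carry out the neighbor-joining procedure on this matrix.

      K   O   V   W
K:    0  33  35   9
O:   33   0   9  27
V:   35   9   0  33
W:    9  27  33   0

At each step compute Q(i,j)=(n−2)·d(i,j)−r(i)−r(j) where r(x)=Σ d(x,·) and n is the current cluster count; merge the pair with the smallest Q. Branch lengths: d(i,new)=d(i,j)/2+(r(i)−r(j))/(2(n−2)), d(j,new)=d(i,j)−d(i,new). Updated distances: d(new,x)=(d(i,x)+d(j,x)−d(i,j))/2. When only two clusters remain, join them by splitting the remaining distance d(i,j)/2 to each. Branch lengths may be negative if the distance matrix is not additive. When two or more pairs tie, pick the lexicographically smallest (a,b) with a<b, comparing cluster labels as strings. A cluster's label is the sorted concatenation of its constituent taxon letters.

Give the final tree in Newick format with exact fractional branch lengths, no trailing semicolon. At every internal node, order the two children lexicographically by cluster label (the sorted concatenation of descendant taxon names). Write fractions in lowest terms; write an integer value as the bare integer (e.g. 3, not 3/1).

1. join K+W (d=9, Q=-128) ⇒ KW; edges |K|=13/2, |W|=5/2
  updated: d(KW,O)=51/2, d(KW,V)=59/2
2. join KW+O (d=51/2, Q=-64) ⇒ KOW; edges |KW|=23, |O|=5/2
  updated: d(KOW,V)=13/2
3. join KOW+V (d=13/2) ⇒ KOVW; edges |KOW|=13/4, |V|=13/4
final tree: (((K:13/2,W:5/2):23,O:5/2):13/4,V:13/4)
total length: 41

(((K:13/2,W:5/2):23,O:5/2):13/4,V:13/4)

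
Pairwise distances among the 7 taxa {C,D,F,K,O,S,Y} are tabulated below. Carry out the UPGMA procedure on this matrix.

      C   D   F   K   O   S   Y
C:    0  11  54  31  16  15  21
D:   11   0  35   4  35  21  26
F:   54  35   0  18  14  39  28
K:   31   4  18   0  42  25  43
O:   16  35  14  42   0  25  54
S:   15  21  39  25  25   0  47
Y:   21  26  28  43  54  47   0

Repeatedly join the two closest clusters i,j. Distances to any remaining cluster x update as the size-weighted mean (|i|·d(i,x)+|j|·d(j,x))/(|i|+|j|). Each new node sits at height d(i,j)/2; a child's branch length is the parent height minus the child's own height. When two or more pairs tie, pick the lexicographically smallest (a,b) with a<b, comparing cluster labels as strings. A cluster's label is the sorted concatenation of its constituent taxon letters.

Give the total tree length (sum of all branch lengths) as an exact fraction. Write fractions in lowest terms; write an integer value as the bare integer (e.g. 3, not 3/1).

1. join D+K (d=4) ⇒ DK; edges |D|=2, |K|=2
  updated: d(C,DK)=21, d(DK,F)=53/2, d(DK,O)=77/2, d(DK,S)=23, d(DK,Y)=69/2
2. join F+O (d=14) ⇒ FO; edges |F|=7, |O|=7
  updated: d(C,FO)=35, d(DK,FO)=65/2, d(FO,S)=32, d(FO,Y)=41
3. join C+S (d=15) ⇒ CS; edges |C|=15/2, |S|=15/2
  updated: d(CS,DK)=22, d(CS,FO)=67/2, d(CS,Y)=34
4. join CS+DK (d=22) ⇒ CDKS; edges |CS|=7/2, |DK|=9
  updated: d(CDKS,FO)=33, d(CDKS,Y)=137/4
5. join CDKS+FO (d=33) ⇒ CDFKOS; edges |CDKS|=11/2, |FO|=19/2
  updated: d(CDFKOS,Y)=73/2
6. join CDFKOS+Y (d=73/2) ⇒ CDFKOSY; edges |CDFKOS|=7/4, |Y|=73/4
final tree: ((((C:15/2,S:15/2):7/2,(D:2,K:2):9):11/2,(F:7,O:7):19/2):7/4,Y:73/4)
total length: 161/2

161/2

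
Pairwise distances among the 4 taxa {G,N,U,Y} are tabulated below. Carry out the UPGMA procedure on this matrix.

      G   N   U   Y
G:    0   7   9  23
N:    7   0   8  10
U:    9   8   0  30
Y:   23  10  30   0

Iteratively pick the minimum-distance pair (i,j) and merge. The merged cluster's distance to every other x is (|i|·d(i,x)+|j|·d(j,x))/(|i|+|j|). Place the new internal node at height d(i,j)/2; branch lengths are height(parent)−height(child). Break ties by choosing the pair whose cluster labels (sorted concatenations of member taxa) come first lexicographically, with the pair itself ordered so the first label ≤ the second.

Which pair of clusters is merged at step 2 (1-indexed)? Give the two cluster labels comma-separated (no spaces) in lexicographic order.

iteration 1: select G,N (d=7); attach at lengths (7/2, 7/2); label the merged cluster GN
  updated: d(GN,U)=17/2, d(GN,Y)=33/2
iteration 2: select GN,U (d=17/2); attach at lengths (3/4, 17/4); label the merged cluster GNU
  updated: d(GNU,Y)=21
iteration 3: select GNU,Y (d=21); attach at lengths (25/4, 21/2); label the merged cluster GNUY
final tree: (((G:7/2,N:7/2):3/4,U:17/4):25/4,Y:21/2)
total length: 115/4

GN,U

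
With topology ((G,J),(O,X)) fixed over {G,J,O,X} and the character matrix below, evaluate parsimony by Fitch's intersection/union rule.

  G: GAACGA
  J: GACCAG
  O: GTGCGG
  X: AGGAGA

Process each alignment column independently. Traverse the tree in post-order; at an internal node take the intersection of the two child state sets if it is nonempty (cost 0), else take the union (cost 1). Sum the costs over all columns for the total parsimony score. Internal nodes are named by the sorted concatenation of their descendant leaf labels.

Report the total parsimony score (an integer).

9

GJ@0: {G} ∩ {G} = {G} (intersection, +0)
OX@0: {G} ∪ {A} = {A,G} (union, +1)
GJOX@0: {G} ∩ {A,G} = {G} (intersection, +0)
GJ@1: {A} ∩ {A} = {A} (intersection, +0)
OX@1: {T} ∪ {G} = {G,T} (union, +1)
GJOX@1: {A} ∪ {G,T} = {A,G,T} (union, +1)
GJ@2: {A} ∪ {C} = {A,C} (union, +1)
OX@2: {G} ∩ {G} = {G} (intersection, +0)
GJOX@2: {A,C} ∪ {G} = {A,C,G} (union, +1)
GJ@3: {C} ∩ {C} = {C} (intersection, +0)
OX@3: {C} ∪ {A} = {A,C} (union, +1)
GJOX@3: {C} ∩ {A,C} = {C} (intersection, +0)
GJ@4: {G} ∪ {A} = {A,G} (union, +1)
OX@4: {G} ∩ {G} = {G} (intersection, +0)
GJOX@4: {A,G} ∩ {G} = {G} (intersection, +0)
GJ@5: {A} ∪ {G} = {A,G} (union, +1)
OX@5: {G} ∪ {A} = {A,G} (union, +1)
GJOX@5: {A,G} ∩ {A,G} = {A,G} (intersection, +0)
per-site changes: [1, 2, 2, 1, 1, 2]; total = 9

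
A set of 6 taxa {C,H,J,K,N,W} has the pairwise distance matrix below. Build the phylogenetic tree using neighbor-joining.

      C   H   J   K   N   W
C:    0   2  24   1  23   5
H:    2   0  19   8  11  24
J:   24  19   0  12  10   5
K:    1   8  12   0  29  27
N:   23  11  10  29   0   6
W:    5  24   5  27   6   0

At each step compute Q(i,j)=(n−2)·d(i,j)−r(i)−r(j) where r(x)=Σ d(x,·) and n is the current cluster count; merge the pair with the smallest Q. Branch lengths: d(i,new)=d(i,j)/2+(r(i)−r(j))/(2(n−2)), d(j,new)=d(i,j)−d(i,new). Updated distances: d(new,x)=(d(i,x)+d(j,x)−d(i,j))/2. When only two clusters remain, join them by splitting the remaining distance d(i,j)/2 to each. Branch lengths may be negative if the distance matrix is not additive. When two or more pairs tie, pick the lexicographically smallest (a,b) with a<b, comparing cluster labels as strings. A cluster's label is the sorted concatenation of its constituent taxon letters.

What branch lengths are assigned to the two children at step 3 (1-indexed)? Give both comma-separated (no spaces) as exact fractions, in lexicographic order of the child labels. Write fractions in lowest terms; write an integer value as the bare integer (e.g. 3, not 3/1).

99/8,29/8

1. join C+K (d=1, Q=-128) ⇒ CK; edges |C|=-9/4, |K|=13/4
  updated: d(CK,H)=9/2, d(CK,J)=35/2, d(CK,N)=51/2, d(CK,W)=31/2
2. join CK+H (d=9/2, Q=-108) ⇒ CHK; edges |CK|=3, |H|=3/2
  updated: d(CHK,J)=16, d(CHK,N)=16, d(CHK,W)=35/2
3. join CHK+N (d=16, Q=-99/2) ⇒ CHKN; edges |CHK|=99/8, |N|=29/8
  updated: d(CHKN,J)=5, d(CHKN,W)=15/4
4. join CHKN+J (d=5, Q=-55/4) ⇒ CHJKN; edges |CHKN|=15/8, |J|=25/8
  updated: d(CHJKN,W)=15/8
5. join CHJKN+W (d=15/8) ⇒ CHJKNW; edges |CHJKN|=15/16, |W|=15/16
final tree: (((((C:-9/4,K:13/4):3,H:3/2):99/8,N:29/8):15/8,J:25/8):15/16,W:15/16)
total length: 227/8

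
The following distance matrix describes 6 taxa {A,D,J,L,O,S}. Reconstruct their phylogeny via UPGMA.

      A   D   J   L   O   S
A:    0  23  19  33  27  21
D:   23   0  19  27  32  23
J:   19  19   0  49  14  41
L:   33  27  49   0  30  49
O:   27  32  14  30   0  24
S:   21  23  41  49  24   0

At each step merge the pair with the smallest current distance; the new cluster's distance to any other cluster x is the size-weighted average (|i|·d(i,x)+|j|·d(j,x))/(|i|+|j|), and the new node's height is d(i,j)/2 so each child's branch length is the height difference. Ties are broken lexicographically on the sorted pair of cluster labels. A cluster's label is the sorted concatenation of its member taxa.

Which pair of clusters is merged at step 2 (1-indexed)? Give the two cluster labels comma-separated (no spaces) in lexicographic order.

step 1: merge (J,O) at d=14; branch lengths J→7, O→7; new cluster JO
  updated: d(A,JO)=23, d(D,JO)=51/2, d(JO,L)=79/2, d(JO,S)=65/2
step 2: merge (A,S) at d=21; branch lengths A→21/2, S→21/2; new cluster AS
  updated: d(AS,D)=23, d(AS,JO)=111/4, d(AS,L)=41
step 3: merge (AS,D) at d=23; branch lengths AS→1, D→23/2; new cluster ADS
  updated: d(ADS,JO)=27, d(ADS,L)=109/3
step 4: merge (ADS,JO) at d=27; branch lengths ADS→2, JO→13/2; new cluster ADJOS
  updated: d(ADJOS,L)=188/5
step 5: merge (ADJOS,L) at d=188/5; branch lengths ADJOS→53/10, L→94/5; new cluster ADJLOS
final tree: ((((A:21/2,S:21/2):1,D:23/2):2,(J:7,O:7):13/2):53/10,L:94/5)
total length: 801/10

A,S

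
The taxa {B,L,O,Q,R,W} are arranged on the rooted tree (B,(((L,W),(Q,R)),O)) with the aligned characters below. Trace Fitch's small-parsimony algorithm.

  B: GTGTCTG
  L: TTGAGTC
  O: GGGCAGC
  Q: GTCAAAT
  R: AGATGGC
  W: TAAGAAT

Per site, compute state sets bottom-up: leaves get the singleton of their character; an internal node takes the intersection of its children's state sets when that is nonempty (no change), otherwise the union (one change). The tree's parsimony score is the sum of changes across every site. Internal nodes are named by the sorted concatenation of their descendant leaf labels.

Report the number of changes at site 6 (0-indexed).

3

LW@0: {T} ∩ {T} = {T} (intersection, +0)
QR@0: {G} ∪ {A} = {A,G} (union, +1)
LQRW@0: {T} ∪ {A,G} = {A,G,T} (union, +1)
LOQRW@0: {A,G,T} ∩ {G} = {G} (intersection, +0)
BLOQRW@0: {G} ∩ {G} = {G} (intersection, +0)
LW@1: {T} ∪ {A} = {A,T} (union, +1)
QR@1: {T} ∪ {G} = {G,T} (union, +1)
LQRW@1: {A,T} ∩ {G,T} = {T} (intersection, +0)
LOQRW@1: {T} ∪ {G} = {G,T} (union, +1)
BLOQRW@1: {T} ∩ {G,T} = {T} (intersection, +0)
LW@2: {G} ∪ {A} = {A,G} (union, +1)
QR@2: {C} ∪ {A} = {A,C} (union, +1)
LQRW@2: {A,G} ∩ {A,C} = {A} (intersection, +0)
LOQRW@2: {A} ∪ {G} = {A,G} (union, +1)
BLOQRW@2: {G} ∩ {A,G} = {G} (intersection, +0)
LW@3: {A} ∪ {G} = {A,G} (union, +1)
QR@3: {A} ∪ {T} = {A,T} (union, +1)
LQRW@3: {A,G} ∩ {A,T} = {A} (intersection, +0)
LOQRW@3: {A} ∪ {C} = {A,C} (union, +1)
BLOQRW@3: {T} ∪ {A,C} = {A,C,T} (union, +1)
LW@4: {G} ∪ {A} = {A,G} (union, +1)
QR@4: {A} ∪ {G} = {A,G} (union, +1)
LQRW@4: {A,G} ∩ {A,G} = {A,G} (intersection, +0)
LOQRW@4: {A,G} ∩ {A} = {A} (intersection, +0)
BLOQRW@4: {C} ∪ {A} = {A,C} (union, +1)
LW@5: {T} ∪ {A} = {A,T} (union, +1)
QR@5: {A} ∪ {G} = {A,G} (union, +1)
LQRW@5: {A,T} ∩ {A,G} = {A} (intersection, +0)
LOQRW@5: {A} ∪ {G} = {A,G} (union, +1)
BLOQRW@5: {T} ∪ {A,G} = {A,G,T} (union, +1)
LW@6: {C} ∪ {T} = {C,T} (union, +1)
QR@6: {T} ∪ {C} = {C,T} (union, +1)
LQRW@6: {C,T} ∩ {C,T} = {C,T} (intersection, +0)
LOQRW@6: {C,T} ∩ {C} = {C} (intersection, +0)
BLOQRW@6: {G} ∪ {C} = {C,G} (union, +1)
per-site changes: [2, 3, 3, 4, 3, 4, 3]; total = 22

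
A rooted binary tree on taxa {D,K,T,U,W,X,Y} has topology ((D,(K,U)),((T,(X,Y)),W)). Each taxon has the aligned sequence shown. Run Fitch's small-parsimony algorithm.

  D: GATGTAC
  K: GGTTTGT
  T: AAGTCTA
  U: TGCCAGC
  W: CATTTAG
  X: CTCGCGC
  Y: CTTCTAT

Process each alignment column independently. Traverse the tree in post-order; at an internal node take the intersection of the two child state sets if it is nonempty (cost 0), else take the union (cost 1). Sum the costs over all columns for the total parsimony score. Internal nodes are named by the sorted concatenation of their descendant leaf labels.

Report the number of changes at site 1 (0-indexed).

2

KU@0: {G} ∪ {T} = {G,T} (union, +1)
DKU@0: {G} ∩ {G,T} = {G} (intersection, +0)
XY@0: {C} ∩ {C} = {C} (intersection, +0)
TXY@0: {A} ∪ {C} = {A,C} (union, +1)
TWXY@0: {A,C} ∩ {C} = {C} (intersection, +0)
DKTUWXY@0: {G} ∪ {C} = {C,G} (union, +1)
KU@1: {G} ∩ {G} = {G} (intersection, +0)
DKU@1: {A} ∪ {G} = {A,G} (union, +1)
XY@1: {T} ∩ {T} = {T} (intersection, +0)
TXY@1: {A} ∪ {T} = {A,T} (union, +1)
TWXY@1: {A,T} ∩ {A} = {A} (intersection, +0)
DKTUWXY@1: {A,G} ∩ {A} = {A} (intersection, +0)
KU@2: {T} ∪ {C} = {C,T} (union, +1)
DKU@2: {T} ∩ {C,T} = {T} (intersection, +0)
XY@2: {C} ∪ {T} = {C,T} (union, +1)
TXY@2: {G} ∪ {C,T} = {C,G,T} (union, +1)
TWXY@2: {C,G,T} ∩ {T} = {T} (intersection, +0)
DKTUWXY@2: {T} ∩ {T} = {T} (intersection, +0)
KU@3: {T} ∪ {C} = {C,T} (union, +1)
DKU@3: {G} ∪ {C,T} = {C,G,T} (union, +1)
XY@3: {G} ∪ {C} = {C,G} (union, +1)
TXY@3: {T} ∪ {C,G} = {C,G,T} (union, +1)
TWXY@3: {C,G,T} ∩ {T} = {T} (intersection, +0)
DKTUWXY@3: {C,G,T} ∩ {T} = {T} (intersection, +0)
KU@4: {T} ∪ {A} = {A,T} (union, +1)
DKU@4: {T} ∩ {A,T} = {T} (intersection, +0)
XY@4: {C} ∪ {T} = {C,T} (union, +1)
TXY@4: {C} ∩ {C,T} = {C} (intersection, +0)
TWXY@4: {C} ∪ {T} = {C,T} (union, +1)
DKTUWXY@4: {T} ∩ {C,T} = {T} (intersection, +0)
KU@5: {G} ∩ {G} = {G} (intersection, +0)
DKU@5: {A} ∪ {G} = {A,G} (union, +1)
XY@5: {G} ∪ {A} = {A,G} (union, +1)
TXY@5: {T} ∪ {A,G} = {A,G,T} (union, +1)
TWXY@5: {A,G,T} ∩ {A} = {A} (intersection, +0)
DKTUWXY@5: {A,G} ∩ {A} = {A} (intersection, +0)
KU@6: {T} ∪ {C} = {C,T} (union, +1)
DKU@6: {C} ∩ {C,T} = {C} (intersection, +0)
XY@6: {C} ∪ {T} = {C,T} (union, +1)
TXY@6: {A} ∪ {C,T} = {A,C,T} (union, +1)
TWXY@6: {A,C,T} ∪ {G} = {A,C,G,T} (union, +1)
DKTUWXY@6: {C} ∩ {A,C,G,T} = {C} (intersection, +0)
per-site changes: [3, 2, 3, 4, 3, 3, 4]; total = 22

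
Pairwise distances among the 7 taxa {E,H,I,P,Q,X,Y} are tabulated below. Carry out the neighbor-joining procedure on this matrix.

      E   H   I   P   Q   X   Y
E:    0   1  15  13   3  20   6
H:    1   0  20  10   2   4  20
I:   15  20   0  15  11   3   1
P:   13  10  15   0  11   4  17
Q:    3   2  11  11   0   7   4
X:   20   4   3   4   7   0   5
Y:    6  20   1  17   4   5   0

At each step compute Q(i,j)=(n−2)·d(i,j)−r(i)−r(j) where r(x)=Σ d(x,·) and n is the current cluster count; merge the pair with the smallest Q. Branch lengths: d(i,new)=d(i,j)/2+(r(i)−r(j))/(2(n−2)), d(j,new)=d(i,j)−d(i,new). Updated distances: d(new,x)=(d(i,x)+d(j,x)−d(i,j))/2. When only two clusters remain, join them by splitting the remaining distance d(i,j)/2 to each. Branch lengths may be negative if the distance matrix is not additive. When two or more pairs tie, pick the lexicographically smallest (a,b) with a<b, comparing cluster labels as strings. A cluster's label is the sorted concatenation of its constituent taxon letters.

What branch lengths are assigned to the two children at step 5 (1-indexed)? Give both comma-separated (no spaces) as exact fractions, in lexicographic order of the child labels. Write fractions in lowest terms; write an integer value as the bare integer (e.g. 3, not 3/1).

iteration 1: select I,Y (d=1, Q=-113); attach at lengths (17/10, -7/10); label the merged cluster IY
  updated: d(E,IY)=10, d(H,IY)=39/2, d(IY,P)=31/2, d(IY,Q)=7, d(IY,X)=7/2
iteration 2: select IY,X (d=7/2, Q=-80); attach at lengths (31/8, -3/8); label the merged cluster IXY
  updated: d(E,IXY)=53/4, d(H,IXY)=10, d(IXY,P)=8, d(IXY,Q)=21/4
iteration 3: select IXY,P (d=8, Q=-109/2); attach at lengths (37/12, 59/12); label the merged cluster IPXY
  updated: d(E,IPXY)=73/8, d(H,IPXY)=6, d(IPXY,Q)=33/8
iteration 4: select E,H (d=1, Q=-161/8); attach at lengths (49/32, -17/32); label the merged cluster EH
  updated: d(EH,IPXY)=113/16, d(EH,Q)=2
iteration 5: select EH,IPXY (d=113/16, Q=-211/16); attach at lengths (79/32, 147/32); label the merged cluster EHIPXY
  updated: d(EHIPXY,Q)=-15/32
iteration 6: select EHIPXY,Q (d=-15/32); attach at lengths (-15/64, -15/64); label the merged cluster EHIPQXY
final tree: (((E:49/32,H:-17/32):79/32,(((I:17/10,Y:-7/10):31/8,X:-3/8):37/12,P:59/12):147/32):-15/64,Q:-15/64)
total length: 643/32

79/32,147/32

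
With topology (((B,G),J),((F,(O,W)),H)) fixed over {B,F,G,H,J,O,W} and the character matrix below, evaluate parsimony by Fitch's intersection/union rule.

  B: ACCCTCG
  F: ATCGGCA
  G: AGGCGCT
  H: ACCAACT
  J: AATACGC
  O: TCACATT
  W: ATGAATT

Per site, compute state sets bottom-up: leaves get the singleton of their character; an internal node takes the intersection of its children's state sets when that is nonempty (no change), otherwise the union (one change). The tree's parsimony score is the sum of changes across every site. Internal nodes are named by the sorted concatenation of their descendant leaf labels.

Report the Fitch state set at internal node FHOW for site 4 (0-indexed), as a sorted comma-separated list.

A

BG@0: {A} ∩ {A} = {A} (intersection, +0)
BGJ@0: {A} ∩ {A} = {A} (intersection, +0)
OW@0: {T} ∪ {A} = {A,T} (union, +1)
FOW@0: {A} ∩ {A,T} = {A} (intersection, +0)
FHOW@0: {A} ∩ {A} = {A} (intersection, +0)
BFGHJOW@0: {A} ∩ {A} = {A} (intersection, +0)
BG@1: {C} ∪ {G} = {C,G} (union, +1)
BGJ@1: {C,G} ∪ {A} = {A,C,G} (union, +1)
OW@1: {C} ∪ {T} = {C,T} (union, +1)
FOW@1: {T} ∩ {C,T} = {T} (intersection, +0)
FHOW@1: {T} ∪ {C} = {C,T} (union, +1)
BFGHJOW@1: {A,C,G} ∩ {C,T} = {C} (intersection, +0)
BG@2: {C} ∪ {G} = {C,G} (union, +1)
BGJ@2: {C,G} ∪ {T} = {C,G,T} (union, +1)
OW@2: {A} ∪ {G} = {A,G} (union, +1)
FOW@2: {C} ∪ {A,G} = {A,C,G} (union, +1)
FHOW@2: {A,C,G} ∩ {C} = {C} (intersection, +0)
BFGHJOW@2: {C,G,T} ∩ {C} = {C} (intersection, +0)
BG@3: {C} ∩ {C} = {C} (intersection, +0)
BGJ@3: {C} ∪ {A} = {A,C} (union, +1)
OW@3: {C} ∪ {A} = {A,C} (union, +1)
FOW@3: {G} ∪ {A,C} = {A,C,G} (union, +1)
FHOW@3: {A,C,G} ∩ {A} = {A} (intersection, +0)
BFGHJOW@3: {A,C} ∩ {A} = {A} (intersection, +0)
BG@4: {T} ∪ {G} = {G,T} (union, +1)
BGJ@4: {G,T} ∪ {C} = {C,G,T} (union, +1)
OW@4: {A} ∩ {A} = {A} (intersection, +0)
FOW@4: {G} ∪ {A} = {A,G} (union, +1)
FHOW@4: {A,G} ∩ {A} = {A} (intersection, +0)
BFGHJOW@4: {C,G,T} ∪ {A} = {A,C,G,T} (union, +1)
BG@5: {C} ∩ {C} = {C} (intersection, +0)
BGJ@5: {C} ∪ {G} = {C,G} (union, +1)
OW@5: {T} ∩ {T} = {T} (intersection, +0)
FOW@5: {C} ∪ {T} = {C,T} (union, +1)
FHOW@5: {C,T} ∩ {C} = {C} (intersection, +0)
BFGHJOW@5: {C,G} ∩ {C} = {C} (intersection, +0)
BG@6: {G} ∪ {T} = {G,T} (union, +1)
BGJ@6: {G,T} ∪ {C} = {C,G,T} (union, +1)
OW@6: {T} ∩ {T} = {T} (intersection, +0)
FOW@6: {A} ∪ {T} = {A,T} (union, +1)
FHOW@6: {A,T} ∩ {T} = {T} (intersection, +0)
BFGHJOW@6: {C,G,T} ∩ {T} = {T} (intersection, +0)
per-site changes: [1, 4, 4, 3, 4, 2, 3]; total = 21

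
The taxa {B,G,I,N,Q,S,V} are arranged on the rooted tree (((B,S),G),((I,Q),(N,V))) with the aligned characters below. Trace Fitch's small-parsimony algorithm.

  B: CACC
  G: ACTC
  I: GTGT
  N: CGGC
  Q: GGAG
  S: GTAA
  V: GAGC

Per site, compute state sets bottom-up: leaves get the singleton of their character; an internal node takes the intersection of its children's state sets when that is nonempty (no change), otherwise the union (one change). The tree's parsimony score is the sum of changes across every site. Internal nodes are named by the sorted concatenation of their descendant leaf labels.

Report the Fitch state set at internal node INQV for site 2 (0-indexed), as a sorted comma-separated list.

G

[col 0] BS: children B:{C}, S:{G} ∪→ {C,G}; cost 1
[col 0] BGS: children BS:{C,G}, G:{A} ∪→ {A,C,G}; cost 1
[col 0] IQ: children I:{G}, Q:{G} ∩→ {G}; cost 0
[col 0] NV: children N:{C}, V:{G} ∪→ {C,G}; cost 1
[col 0] INQV: children IQ:{G}, NV:{C,G} ∩→ {G}; cost 0
[col 0] BGINQSV: children BGS:{A,C,G}, INQV:{G} ∩→ {G}; cost 0
[col 1] BS: children B:{A}, S:{T} ∪→ {A,T}; cost 1
[col 1] BGS: children BS:{A,T}, G:{C} ∪→ {A,C,T}; cost 1
[col 1] IQ: children I:{T}, Q:{G} ∪→ {G,T}; cost 1
[col 1] NV: children N:{G}, V:{A} ∪→ {A,G}; cost 1
[col 1] INQV: children IQ:{G,T}, NV:{A,G} ∩→ {G}; cost 0
[col 1] BGINQSV: children BGS:{A,C,T}, INQV:{G} ∪→ {A,C,G,T}; cost 1
[col 2] BS: children B:{C}, S:{A} ∪→ {A,C}; cost 1
[col 2] BGS: children BS:{A,C}, G:{T} ∪→ {A,C,T}; cost 1
[col 2] IQ: children I:{G}, Q:{A} ∪→ {A,G}; cost 1
[col 2] NV: children N:{G}, V:{G} ∩→ {G}; cost 0
[col 2] INQV: children IQ:{A,G}, NV:{G} ∩→ {G}; cost 0
[col 2] BGINQSV: children BGS:{A,C,T}, INQV:{G} ∪→ {A,C,G,T}; cost 1
[col 3] BS: children B:{C}, S:{A} ∪→ {A,C}; cost 1
[col 3] BGS: children BS:{A,C}, G:{C} ∩→ {C}; cost 0
[col 3] IQ: children I:{T}, Q:{G} ∪→ {G,T}; cost 1
[col 3] NV: children N:{C}, V:{C} ∩→ {C}; cost 0
[col 3] INQV: children IQ:{G,T}, NV:{C} ∪→ {C,G,T}; cost 1
[col 3] BGINQSV: children BGS:{C}, INQV:{C,G,T} ∩→ {C}; cost 0
per-site changes: [3, 5, 4, 3]; total = 15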